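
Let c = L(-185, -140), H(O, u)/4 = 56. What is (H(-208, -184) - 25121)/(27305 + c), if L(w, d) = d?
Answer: -8299/9055 ≈ -0.91651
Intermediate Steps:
H(O, u) = 224 (H(O, u) = 4*56 = 224)
c = -140
(H(-208, -184) - 25121)/(27305 + c) = (224 - 25121)/(27305 - 140) = -24897/27165 = -24897*1/27165 = -8299/9055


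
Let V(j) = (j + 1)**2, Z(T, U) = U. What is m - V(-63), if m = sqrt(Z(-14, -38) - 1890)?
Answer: -3844 + 2*I*sqrt(482) ≈ -3844.0 + 43.909*I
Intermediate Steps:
V(j) = (1 + j)**2
m = 2*I*sqrt(482) (m = sqrt(-38 - 1890) = sqrt(-1928) = 2*I*sqrt(482) ≈ 43.909*I)
m - V(-63) = 2*I*sqrt(482) - (1 - 63)**2 = 2*I*sqrt(482) - 1*(-62)**2 = 2*I*sqrt(482) - 1*3844 = 2*I*sqrt(482) - 3844 = -3844 + 2*I*sqrt(482)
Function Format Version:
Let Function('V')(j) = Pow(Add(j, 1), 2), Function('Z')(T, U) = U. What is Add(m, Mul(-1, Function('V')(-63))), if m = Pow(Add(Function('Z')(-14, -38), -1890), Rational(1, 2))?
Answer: Add(-3844, Mul(2, I, Pow(482, Rational(1, 2)))) ≈ Add(-3844.0, Mul(43.909, I))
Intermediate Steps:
Function('V')(j) = Pow(Add(1, j), 2)
m = Mul(2, I, Pow(482, Rational(1, 2))) (m = Pow(Add(-38, -1890), Rational(1, 2)) = Pow(-1928, Rational(1, 2)) = Mul(2, I, Pow(482, Rational(1, 2))) ≈ Mul(43.909, I))
Add(m, Mul(-1, Function('V')(-63))) = Add(Mul(2, I, Pow(482, Rational(1, 2))), Mul(-1, Pow(Add(1, -63), 2))) = Add(Mul(2, I, Pow(482, Rational(1, 2))), Mul(-1, Pow(-62, 2))) = Add(Mul(2, I, Pow(482, Rational(1, 2))), Mul(-1, 3844)) = Add(Mul(2, I, Pow(482, Rational(1, 2))), -3844) = Add(-3844, Mul(2, I, Pow(482, Rational(1, 2))))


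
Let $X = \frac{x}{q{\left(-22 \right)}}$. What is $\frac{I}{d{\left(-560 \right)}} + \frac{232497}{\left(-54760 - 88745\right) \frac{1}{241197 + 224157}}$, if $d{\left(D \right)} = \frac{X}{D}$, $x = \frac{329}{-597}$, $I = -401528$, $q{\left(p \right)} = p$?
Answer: $\frac{2242175616675582}{249805} \approx 8.9757 \cdot 10^{9}$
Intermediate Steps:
$x = - \frac{329}{597}$ ($x = 329 \left(- \frac{1}{597}\right) = - \frac{329}{597} \approx -0.55109$)
$X = \frac{329}{13134}$ ($X = - \frac{329}{597 \left(-22\right)} = \left(- \frac{329}{597}\right) \left(- \frac{1}{22}\right) = \frac{329}{13134} \approx 0.025049$)
$d{\left(D \right)} = \frac{329}{13134 D}$
$\frac{I}{d{\left(-560 \right)}} + \frac{232497}{\left(-54760 - 88745\right) \frac{1}{241197 + 224157}} = - \frac{401528}{\frac{329}{13134} \frac{1}{-560}} + \frac{232497}{\left(-54760 - 88745\right) \frac{1}{241197 + 224157}} = - \frac{401528}{\frac{329}{13134} \left(- \frac{1}{560}\right)} + \frac{232497}{\left(-143505\right) \frac{1}{465354}} = - \frac{401528}{- \frac{47}{1050720}} + \frac{232497}{\left(-143505\right) \frac{1}{465354}} = \left(-401528\right) \left(- \frac{1050720}{47}\right) + \frac{232497}{- \frac{15945}{51706}} = \frac{421893500160}{47} + 232497 \left(- \frac{51706}{15945}\right) = \frac{421893500160}{47} - \frac{4007163294}{5315} = \frac{2242175616675582}{249805}$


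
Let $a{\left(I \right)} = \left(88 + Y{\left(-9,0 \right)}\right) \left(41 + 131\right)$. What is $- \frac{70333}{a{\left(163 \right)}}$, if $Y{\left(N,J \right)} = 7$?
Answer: $- \frac{70333}{16340} \approx -4.3043$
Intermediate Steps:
$a{\left(I \right)} = 16340$ ($a{\left(I \right)} = \left(88 + 7\right) \left(41 + 131\right) = 95 \cdot 172 = 16340$)
$- \frac{70333}{a{\left(163 \right)}} = - \frac{70333}{16340}$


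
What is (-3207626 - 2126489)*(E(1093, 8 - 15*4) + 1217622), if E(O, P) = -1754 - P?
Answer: -6485857110800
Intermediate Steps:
(-3207626 - 2126489)*(E(1093, 8 - 15*4) + 1217622) = (-3207626 - 2126489)*((-1754 - (8 - 15*4)) + 1217622) = -5334115*((-1754 - (8 - 60)) + 1217622) = -5334115*((-1754 - 1*(-52)) + 1217622) = -5334115*((-1754 + 52) + 1217622) = -5334115*(-1702 + 1217622) = -5334115*1215920 = -6485857110800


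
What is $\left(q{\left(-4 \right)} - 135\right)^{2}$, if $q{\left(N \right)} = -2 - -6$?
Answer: $17161$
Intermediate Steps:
$q{\left(N \right)} = 4$ ($q{\left(N \right)} = -2 + 6 = 4$)
$\left(q{\left(-4 \right)} - 135\right)^{2} = \left(4 - 135\right)^{2} = \left(-131\right)^{2} = 17161$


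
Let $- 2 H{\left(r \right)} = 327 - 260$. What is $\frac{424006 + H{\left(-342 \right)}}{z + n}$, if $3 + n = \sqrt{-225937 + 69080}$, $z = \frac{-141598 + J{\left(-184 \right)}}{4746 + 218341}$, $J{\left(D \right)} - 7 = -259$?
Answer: $- \frac{153434222911554865}{15614174413237908} - \frac{42200365284985705 i \sqrt{156857}}{15614174413237908} \approx -9.8266 - 1070.4 i$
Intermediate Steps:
$H{\left(r \right)} = - \frac{67}{2}$ ($H{\left(r \right)} = - \frac{327 - 260}{2} = \left(- \frac{1}{2}\right) 67 = - \frac{67}{2}$)
$J{\left(D \right)} = -252$ ($J{\left(D \right)} = 7 - 259 = -252$)
$z = - \frac{141850}{223087}$ ($z = \frac{-141598 - 252}{4746 + 218341} = - \frac{141850}{223087} \approx -0.63585$)
$n = -3 + i \sqrt{156857}$ ($n = -3 + \sqrt{-225937 + 69080} = -3 + \sqrt{-156857} = -3 + i \sqrt{156857} \approx -3.0 + 396.05 i$)
$\frac{424006 + H{\left(-342 \right)}}{z + n} = \frac{424006 - \frac{67}{2}}{- \frac{141850}{223087} - \left(3 - i \sqrt{156857}\right)} = \frac{847945}{2 \left(- \frac{811111}{223087} + i \sqrt{156857}\right)}$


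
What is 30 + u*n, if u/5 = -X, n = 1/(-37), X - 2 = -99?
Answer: 625/37 ≈ 16.892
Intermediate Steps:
X = -97 (X = 2 - 99 = -97)
n = -1/37 ≈ -0.027027
u = 485 (u = 5*(-1*(-97)) = 5*97 = 485)
30 + u*n = 30 + 485*(-1/37) = 30 - 485/37 = 625/37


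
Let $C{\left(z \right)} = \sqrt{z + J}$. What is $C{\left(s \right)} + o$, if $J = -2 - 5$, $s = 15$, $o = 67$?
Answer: $67 + 2 \sqrt{2} \approx 69.828$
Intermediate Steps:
$J = -7$ ($J = -2 - 5 = -7$)
$C{\left(z \right)} = \sqrt{-7 + z}$ ($C{\left(z \right)} = \sqrt{z - 7} = \sqrt{-7 + z}$)
$C{\left(s \right)} + o = \sqrt{-7 + 15} + 67 = \sqrt{8} + 67 = 2 \sqrt{2} + 67 = 67 + 2 \sqrt{2}$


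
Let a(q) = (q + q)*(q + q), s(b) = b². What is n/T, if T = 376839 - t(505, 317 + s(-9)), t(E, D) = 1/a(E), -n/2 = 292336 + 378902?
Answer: -1369459767600/384413463899 ≈ -3.5625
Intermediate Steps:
n = -1342476 (n = -2*(292336 + 378902) = -2*671238 = -1342476)
a(q) = 4*q² (a(q) = (2*q)*(2*q) = 4*q²)
t(E, D) = 1/(4*E²)
T = 384413463899/1020100 (T = 376839 - 1/(4*505²) = 376839 - 1/(4*255025) = 376839 - 1*1/1020100 = 376839 - 1/1020100 = 384413463899/1020100 ≈ 3.7684e+5)
n/T = -1342476/384413463899/1020100 = -1342476*1020100/384413463899 = -1369459767600/384413463899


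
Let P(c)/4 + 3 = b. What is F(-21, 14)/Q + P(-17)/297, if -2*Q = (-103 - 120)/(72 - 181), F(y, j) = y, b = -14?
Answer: 1344502/66231 ≈ 20.300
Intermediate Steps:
Q = -223/218 (Q = -(-103 - 120)/(2*(72 - 181)) = -(-223)/(2*(-109)) = -(-223)*(-1)/(2*109) = -1/2*223/109 = -223/218 ≈ -1.0229)
P(c) = -68 (P(c) = -12 + 4*(-14) = -12 - 56 = -68)
F(-21, 14)/Q + P(-17)/297 = -21/(-223/218) - 68/297 = -21*(-218/223) - 68*1/297 = 4578/223 - 68/297 = 1344502/66231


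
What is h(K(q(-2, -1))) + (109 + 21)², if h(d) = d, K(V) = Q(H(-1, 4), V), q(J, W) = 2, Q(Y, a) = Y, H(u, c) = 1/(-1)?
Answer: 16899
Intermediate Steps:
H(u, c) = -1
K(V) = -1
h(K(q(-2, -1))) + (109 + 21)² = -1 + (109 + 21)² = -1 + 130² = -1 + 16900 = 16899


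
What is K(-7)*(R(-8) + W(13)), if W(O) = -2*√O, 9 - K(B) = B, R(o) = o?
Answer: -128 - 32*√13 ≈ -243.38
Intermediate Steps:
K(B) = 9 - B
K(-7)*(R(-8) + W(13)) = (9 - 1*(-7))*(-8 - 2*√13) = (9 + 7)*(-8 - 2*√13) = 16*(-8 - 2*√13) = -128 - 32*√13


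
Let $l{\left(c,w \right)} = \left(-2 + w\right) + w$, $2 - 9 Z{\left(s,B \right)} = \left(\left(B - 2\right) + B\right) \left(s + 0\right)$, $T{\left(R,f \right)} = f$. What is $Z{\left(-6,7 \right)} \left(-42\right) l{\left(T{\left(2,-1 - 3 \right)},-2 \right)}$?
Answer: $2072$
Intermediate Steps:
$Z{\left(s,B \right)} = \frac{2}{9} - \frac{s \left(-2 + 2 B\right)}{9}$ ($Z{\left(s,B \right)} = \frac{2}{9} - \frac{\left(\left(B - 2\right) + B\right) \left(s + 0\right)}{9} = \frac{2}{9} - \frac{\left(\left(-2 + B\right) + B\right) s}{9} = \frac{2}{9} - \frac{\left(-2 + 2 B\right) s}{9} = \frac{2}{9} - \frac{s \left(-2 + 2 B\right)}{9}$)
$l{\left(c,w \right)} = -2 + 2 w$
$Z{\left(-6,7 \right)} \left(-42\right) l{\left(T{\left(2,-1 - 3 \right)},-2 \right)} = \left(\frac{2}{9} + \frac{2}{9} \left(-6\right) - \frac{14}{9} \left(-6\right)\right) \left(-42\right) \left(-2 + 2 \left(-2\right)\right) = \left(\frac{2}{9} - \frac{4}{3} + \frac{28}{3}\right) \left(-42\right) \left(-2 - 4\right) = \frac{74}{9} \left(-42\right) \left(-6\right) = \left(- \frac{1036}{3}\right) \left(-6\right) = 2072$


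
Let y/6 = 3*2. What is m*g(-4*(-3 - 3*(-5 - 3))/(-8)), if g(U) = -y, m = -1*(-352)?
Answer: -12672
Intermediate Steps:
y = 36 (y = 6*(3*2) = 6*6 = 36)
m = 352
g(U) = -36 (g(U) = -1*36 = -36)
m*g(-4*(-3 - 3*(-5 - 3))/(-8)) = 352*(-36) = -12672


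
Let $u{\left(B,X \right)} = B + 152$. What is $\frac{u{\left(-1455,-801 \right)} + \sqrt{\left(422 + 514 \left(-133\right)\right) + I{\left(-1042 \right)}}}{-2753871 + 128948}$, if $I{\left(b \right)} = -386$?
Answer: $\frac{1303}{2624923} - \frac{i \sqrt{68326}}{2624923} \approx 0.0004964 - 9.9581 \cdot 10^{-5} i$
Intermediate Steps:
$u{\left(B,X \right)} = 152 + B$
$\frac{u{\left(-1455,-801 \right)} + \sqrt{\left(422 + 514 \left(-133\right)\right) + I{\left(-1042 \right)}}}{-2753871 + 128948} = \frac{\left(152 - 1455\right) + \sqrt{\left(422 + 514 \left(-133\right)\right) - 386}}{-2753871 + 128948} = \frac{-1303 + \sqrt{\left(422 - 68362\right) - 386}}{-2624923} = \left(-1303 + \sqrt{-67940 - 386}\right) \left(- \frac{1}{2624923}\right) = \left(-1303 + \sqrt{-68326}\right) \left(- \frac{1}{2624923}\right) = \left(-1303 + i \sqrt{68326}\right) \left(- \frac{1}{2624923}\right) = \frac{1303}{2624923} - \frac{i \sqrt{68326}}{2624923}$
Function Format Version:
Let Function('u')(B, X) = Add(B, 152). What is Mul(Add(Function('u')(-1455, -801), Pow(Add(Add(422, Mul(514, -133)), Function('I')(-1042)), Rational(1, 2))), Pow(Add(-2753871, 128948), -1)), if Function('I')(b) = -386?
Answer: Add(Rational(1303, 2624923), Mul(Rational(-1, 2624923), I, Pow(68326, Rational(1, 2)))) ≈ Add(0.00049640, Mul(-9.9581e-5, I))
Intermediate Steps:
Function('u')(B, X) = Add(152, B)
Mul(Add(Function('u')(-1455, -801), Pow(Add(Add(422, Mul(514, -133)), Function('I')(-1042)), Rational(1, 2))), Pow(Add(-2753871, 128948), -1)) = Mul(Add(Add(152, -1455), Pow(Add(Add(422, Mul(514, -133)), -386), Rational(1, 2))), Pow(Add(-2753871, 128948), -1)) = Mul(Add(-1303, Pow(Add(Add(422, -68362), -386), Rational(1, 2))), Pow(-2624923, -1)) = Mul(Add(-1303, Pow(Add(-67940, -386), Rational(1, 2))), Rational(-1, 2624923)) = Mul(Add(-1303, Pow(-68326, Rational(1, 2))), Rational(-1, 2624923)) = Mul(Add(-1303, Mul(I, Pow(68326, Rational(1, 2)))), Rational(-1, 2624923)) = Add(Rational(1303, 2624923), Mul(Rational(-1, 2624923), I, Pow(68326, Rational(1, 2))))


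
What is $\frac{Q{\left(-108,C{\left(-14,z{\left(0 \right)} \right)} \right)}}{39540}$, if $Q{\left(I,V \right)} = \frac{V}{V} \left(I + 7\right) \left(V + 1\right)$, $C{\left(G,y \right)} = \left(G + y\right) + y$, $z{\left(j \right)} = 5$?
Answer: $\frac{101}{13180} \approx 0.0076631$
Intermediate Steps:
$C{\left(G,y \right)} = G + 2 y$
$Q{\left(I,V \right)} = \left(1 + V\right) \left(7 + I\right)$ ($Q{\left(I,V \right)} = 1 \left(7 + I\right) \left(1 + V\right) = 1 \left(1 + V\right) \left(7 + I\right) = \left(1 + V\right) \left(7 + I\right)$)
$\frac{Q{\left(-108,C{\left(-14,z{\left(0 \right)} \right)} \right)}}{39540} = \frac{7 - 108 + 7 \left(-14 + 2 \cdot 5\right) - 108 \left(-14 + 2 \cdot 5\right)}{39540} = \left(7 - 108 + 7 \left(-14 + 10\right) - 108 \left(-14 + 10\right)\right) \frac{1}{39540} = \left(7 - 108 + 7 \left(-4\right) - -432\right) \frac{1}{39540} = \left(7 - 108 - 28 + 432\right) \frac{1}{39540} = 303 \cdot \frac{1}{39540} = \frac{101}{13180}$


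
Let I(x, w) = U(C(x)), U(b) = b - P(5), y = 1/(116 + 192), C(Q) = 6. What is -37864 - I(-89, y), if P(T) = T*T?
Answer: -37845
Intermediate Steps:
P(T) = T²
y = 1/308 ≈ 0.0032468
U(b) = -25 + b (U(b) = b - 1*5² = b - 1*25 = b - 25 = -25 + b)
I(x, w) = -19 (I(x, w) = -25 + 6 = -19)
-37864 - I(-89, y) = -37864 - 1*(-19) = -37864 + 19 = -37845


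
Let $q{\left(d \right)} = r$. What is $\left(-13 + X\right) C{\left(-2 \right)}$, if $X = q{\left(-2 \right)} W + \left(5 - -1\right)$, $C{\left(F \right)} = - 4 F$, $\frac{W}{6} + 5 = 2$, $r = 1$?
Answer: $-200$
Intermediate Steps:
$q{\left(d \right)} = 1$
$W = -18$ ($W = -30 + 6 \cdot 2 = -30 + 12 = -18$)
$X = -12$ ($X = 1 \left(-18\right) + \left(5 - -1\right) = -18 + \left(5 + 1\right) = -18 + 6 = -12$)
$\left(-13 + X\right) C{\left(-2 \right)} = \left(-13 - 12\right) \left(\left(-4\right) \left(-2\right)\right) = \left(-25\right) 8 = -200$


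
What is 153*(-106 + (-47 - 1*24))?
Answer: -27081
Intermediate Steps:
153*(-106 + (-47 - 1*24)) = 153*(-106 + (-47 - 24)) = 153*(-106 - 71) = 153*(-177) = -27081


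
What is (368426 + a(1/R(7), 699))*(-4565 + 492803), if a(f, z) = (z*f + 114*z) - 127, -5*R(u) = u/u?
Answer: 217016908620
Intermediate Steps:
R(u) = -1/5 (R(u) = -u/(5*u) = -1/5*1 = -1/5)
a(f, z) = -127 + 114*z + f*z (a(f, z) = (f*z + 114*z) - 127 = (114*z + f*z) - 127 = -127 + 114*z + f*z)
(368426 + a(1/R(7), 699))*(-4565 + 492803) = (368426 + (-127 + 114*699 + 699/(-1/5)))*(-4565 + 492803) = (368426 + (-127 + 79686 - 5*699))*488238 = (368426 + (-127 + 79686 - 3495))*488238 = (368426 + 76064)*488238 = 444490*488238 = 217016908620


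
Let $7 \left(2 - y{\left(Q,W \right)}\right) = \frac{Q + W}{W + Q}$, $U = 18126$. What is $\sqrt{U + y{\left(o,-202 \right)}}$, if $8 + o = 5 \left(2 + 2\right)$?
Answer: $\frac{\sqrt{888265}}{7} \approx 134.64$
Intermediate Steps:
$o = 12$ ($o = -8 + 5 \left(2 + 2\right) = -8 + 5 \cdot 4 = -8 + 20 = 12$)
$y{\left(Q,W \right)} = \frac{13}{7}$ ($y{\left(Q,W \right)} = 2 - \frac{\left(Q + W\right) \frac{1}{W + Q}}{7} = 2 - \frac{\left(Q + W\right) \frac{1}{Q + W}}{7} = 2 - \frac{1}{7} = \frac{13}{7}$)
$\sqrt{U + y{\left(o,-202 \right)}} = \sqrt{18126 + \frac{13}{7}} = \sqrt{\frac{126895}{7}} = \frac{\sqrt{888265}}{7}$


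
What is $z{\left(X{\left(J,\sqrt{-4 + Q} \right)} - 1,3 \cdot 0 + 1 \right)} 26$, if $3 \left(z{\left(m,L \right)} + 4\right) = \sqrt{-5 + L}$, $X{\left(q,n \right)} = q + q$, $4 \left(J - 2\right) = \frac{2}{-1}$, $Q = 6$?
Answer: $-104 + \frac{52 i}{3} \approx -104.0 + 17.333 i$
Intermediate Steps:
$J = \frac{3}{2}$ ($J = 2 + \frac{2 \frac{1}{-1}}{4} = 2 + \frac{2 \left(-1\right)}{4} = 2 + \frac{1}{4} \left(-2\right) = 2 - \frac{1}{2} = \frac{3}{2} \approx 1.5$)
$X{\left(q,n \right)} = 2 q$
$z{\left(m,L \right)} = -4 + \frac{\sqrt{-5 + L}}{3}$
$z{\left(X{\left(J,\sqrt{-4 + Q} \right)} - 1,3 \cdot 0 + 1 \right)} 26 = \left(-4 + \frac{\sqrt{-5 + \left(3 \cdot 0 + 1\right)}}{3}\right) 26 = \left(-4 + \frac{\sqrt{-5 + \left(0 + 1\right)}}{3}\right) 26 = \left(-4 + \frac{\sqrt{-5 + 1}}{3}\right) 26 = \left(-4 + \frac{\sqrt{-4}}{3}\right) 26 = \left(-4 + \frac{2 i}{3}\right) 26 = -104 + \frac{52 i}{3}$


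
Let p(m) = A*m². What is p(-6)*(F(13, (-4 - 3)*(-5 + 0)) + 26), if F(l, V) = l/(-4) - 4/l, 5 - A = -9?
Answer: 147042/13 ≈ 11311.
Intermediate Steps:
A = 14 (A = 5 - 1*(-9) = 5 + 9 = 14)
F(l, V) = -4/l - l/4 (F(l, V) = l*(-¼) - 4/l = -l/4 - 4/l = -4/l - l/4)
p(m) = 14*m²
p(-6)*(F(13, (-4 - 3)*(-5 + 0)) + 26) = (14*(-6)²)*((-4/13 - ¼*13) + 26) = (14*36)*((-4*1/13 - 13/4) + 26) = 504*((-4/13 - 13/4) + 26) = 504*(-185/52 + 26) = 504*(1167/52) = 147042/13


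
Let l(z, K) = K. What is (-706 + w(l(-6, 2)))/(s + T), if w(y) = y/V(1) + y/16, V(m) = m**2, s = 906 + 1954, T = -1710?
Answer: -5631/9200 ≈ -0.61207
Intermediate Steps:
s = 2860
w(y) = 17*y/16 (w(y) = y/(1**2) + y/16 = y/1 + y*(1/16) = y*1 + y/16 = y + y/16 = 17*y/16)
(-706 + w(l(-6, 2)))/(s + T) = (-706 + (17/16)*2)/(2860 - 1710) = (-706 + 17/8)/1150 = -5631/8*1/1150 = -5631/9200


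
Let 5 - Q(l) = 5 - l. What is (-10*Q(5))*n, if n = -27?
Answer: 1350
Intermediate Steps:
Q(l) = l (Q(l) = 5 - (5 - l) = 5 + (-5 + l) = l)
(-10*Q(5))*n = -10*5*(-27) = -50*(-27) = 1350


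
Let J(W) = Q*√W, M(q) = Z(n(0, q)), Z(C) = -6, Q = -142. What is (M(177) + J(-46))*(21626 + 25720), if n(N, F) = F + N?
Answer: -284076 - 6723132*I*√46 ≈ -2.8408e+5 - 4.5599e+7*I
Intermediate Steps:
M(q) = -6
J(W) = -142*√W
(M(177) + J(-46))*(21626 + 25720) = (-6 - 142*I*√46)*(21626 + 25720) = (-6 - 142*I*√46)*47346 = -284076 - 6723132*I*√46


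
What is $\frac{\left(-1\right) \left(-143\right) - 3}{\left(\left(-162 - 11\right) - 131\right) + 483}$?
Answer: $\frac{140}{179} \approx 0.78212$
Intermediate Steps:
$\frac{\left(-1\right) \left(-143\right) - 3}{\left(\left(-162 - 11\right) - 131\right) + 483} = \frac{143 - 3}{\left(-173 - 131\right) + 483} = \frac{140}{-304 + 483} = \frac{140}{179}$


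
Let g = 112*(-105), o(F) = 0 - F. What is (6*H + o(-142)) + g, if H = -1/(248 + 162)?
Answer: -2381693/205 ≈ -11618.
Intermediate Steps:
o(F) = -F
g = -11760
H = -1/410 ≈ -0.0024390
(6*H + o(-142)) + g = (6*(-1/410) - 1*(-142)) - 11760 = (-3/205 + 142) - 11760 = 29107/205 - 11760 = -2381693/205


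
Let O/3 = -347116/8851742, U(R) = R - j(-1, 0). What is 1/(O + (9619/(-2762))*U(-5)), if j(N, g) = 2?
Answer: 12224255702/296569070455 ≈ 0.041219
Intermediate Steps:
U(R) = -2 + R (U(R) = R - 1*2 = R - 2 = -2 + R)
O = -520674/4425871 (O = 3*(-347116/8851742) = 3*(-347116*1/8851742) = 3*(-173558/4425871) = -520674/4425871 ≈ -0.11764)
1/(O + (9619/(-2762))*U(-5)) = 1/(-520674/4425871 + (9619/(-2762))*(-2 - 5)) = 1/(-520674/4425871 + (9619*(-1/2762))*(-7)) = 1/(-520674/4425871 - 9619/2762*(-7)) = 1/(-520674/4425871 + 67333/2762) = 1/(296569070455/12224255702) = 12224255702/296569070455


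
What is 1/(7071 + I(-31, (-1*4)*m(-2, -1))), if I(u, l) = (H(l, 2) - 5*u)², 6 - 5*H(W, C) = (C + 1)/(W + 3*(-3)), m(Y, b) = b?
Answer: 625/19691839 ≈ 3.1739e-5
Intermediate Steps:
H(W, C) = 6/5 - (1 + C)/(5*(-9 + W)) (H(W, C) = 6/5 - (C + 1)/(5*(W + 3*(-3))) = 6/5 - (1 + C)/(5*(W - 9)) = 6/5 - (1 + C)/(5*(-9 + W)))
I(u, l) = (-5*u + (-57 + 6*l)/(5*(-9 + l)))² (I(u, l) = ((-55 - 1*2 + 6*l)/(5*(-9 + l)) - 5*u)² = ((-55 - 2 + 6*l)/(5*(-9 + l)) - 5*u)² = ((-57 + 6*l)/(5*(-9 + l)) - 5*u)² = (-5*u + (-57 + 6*l)/(5*(-9 + l)))²)
1/(7071 + I(-31, (-1*4)*m(-2, -1))) = 1/(7071 + (57 - 6*(-1*4)*(-1) + 25*(-31)*(-9 - 1*4*(-1)))²/(25*(-9 - 1*4*(-1))²)) = 1/(7071 + (57 - (-24)*(-1) + 25*(-31)*(-9 - 4*(-1)))²/(25*(-9 - 4*(-1))²)) = 1/(7071 + (57 - 6*4 + 25*(-31)*(-9 + 4))²/(25*(-9 + 4)²)) = 1/(7071 + (1/25)*(57 - 24 + 25*(-31)*(-5))²/(-5)²) = 1/(7071 + (1/25)*(1/25)*(57 - 24 + 3875)²) = 1/(7071 + (1/25)*(1/25)*3908²) = 1/(7071 + (1/25)*(1/25)*15272464) = 1/(7071 + 15272464/625) = 1/(19691839/625) = 625/19691839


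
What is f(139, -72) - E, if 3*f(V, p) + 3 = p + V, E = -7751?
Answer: 23317/3 ≈ 7772.3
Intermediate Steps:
f(V, p) = -1 + V/3 + p/3 (f(V, p) = -1 + (p + V)/3 = -1 + (V + p)/3 = -1 + (V/3 + p/3) = -1 + V/3 + p/3)
f(139, -72) - E = (-1 + (⅓)*139 + (⅓)*(-72)) - 1*(-7751) = (-1 + 139/3 - 24) + 7751 = 64/3 + 7751 = 23317/3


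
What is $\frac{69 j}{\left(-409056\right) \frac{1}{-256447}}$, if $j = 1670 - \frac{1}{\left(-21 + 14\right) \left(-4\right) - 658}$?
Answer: $\frac{6205587338381}{85901760} \approx 72241.0$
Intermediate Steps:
$j = \frac{1052101}{630}$ ($j = 1670 - \frac{1}{\left(-7\right) \left(-4\right) - 658} = 1670 - \frac{1}{28 - 658} = 1670 - \frac{1}{-630} = 1670 - - \frac{1}{630} = 1670 + \frac{1}{630} = \frac{1052101}{630} \approx 1670.0$)
$\frac{69 j}{\left(-409056\right) \frac{1}{-256447}} = \frac{69 \cdot \frac{1052101}{630}}{\left(-409056\right) \frac{1}{-256447}} = \frac{24198323}{210 \left(\left(-409056\right) \left(- \frac{1}{256447}\right)\right)} = \frac{24198323}{210 \cdot \frac{409056}{256447}} = \frac{24198323}{210} \cdot \frac{256447}{409056} = \frac{6205587338381}{85901760}$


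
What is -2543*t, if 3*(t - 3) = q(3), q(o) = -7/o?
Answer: -50860/9 ≈ -5651.1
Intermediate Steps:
t = 20/9 (t = 3 + (-7/3)/3 = 3 + (-7*⅓)/3 = 3 + (⅓)*(-7/3) = 3 - 7/9 = 20/9 ≈ 2.2222)
-2543*t = -2543*20/9 = -50860/9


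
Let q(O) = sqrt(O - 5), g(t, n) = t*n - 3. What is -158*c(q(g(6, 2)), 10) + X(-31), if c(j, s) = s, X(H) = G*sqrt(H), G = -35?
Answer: -1580 - 35*I*sqrt(31) ≈ -1580.0 - 194.87*I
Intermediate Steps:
g(t, n) = -3 + n*t (g(t, n) = n*t - 3 = -3 + n*t)
q(O) = sqrt(-5 + O)
X(H) = -35*sqrt(H)
-158*c(q(g(6, 2)), 10) + X(-31) = -158*10 - 35*I*sqrt(31) = -1580 - 35*I*sqrt(31)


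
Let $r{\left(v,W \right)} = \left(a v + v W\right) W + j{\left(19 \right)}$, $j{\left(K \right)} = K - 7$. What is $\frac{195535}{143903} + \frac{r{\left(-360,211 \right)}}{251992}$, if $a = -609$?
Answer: $\frac{1099940497699}{9065601194} \approx 121.33$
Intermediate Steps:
$j{\left(K \right)} = -7 + K$
$r{\left(v,W \right)} = 12 + W \left(- 609 v + W v\right)$ ($r{\left(v,W \right)} = \left(- 609 v + v W\right) W + \left(-7 + 19\right) = \left(- 609 v + W v\right) W + 12 = W \left(- 609 v + W v\right) + 12 = 12 + W \left(- 609 v + W v\right)$)
$\frac{195535}{143903} + \frac{r{\left(-360,211 \right)}}{251992} = \frac{195535}{143903} + \frac{12 - 360 \cdot 211^{2} - 128499 \left(-360\right)}{251992} = 195535 \cdot \frac{1}{143903} + \left(12 - 16027560 + 46259640\right) \frac{1}{251992} = \frac{195535}{143903} + \left(12 - 16027560 + 46259640\right) \frac{1}{251992} = \frac{195535}{143903} + 30232092 \cdot \frac{1}{251992} = \frac{195535}{143903} + \frac{7558023}{62998} = \frac{1099940497699}{9065601194}$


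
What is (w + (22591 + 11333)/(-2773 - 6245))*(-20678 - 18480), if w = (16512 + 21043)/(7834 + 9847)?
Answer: 1704281818022/26574543 ≈ 64132.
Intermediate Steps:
w = 37555/17681 ≈ 2.1240
(w + (22591 + 11333)/(-2773 - 6245))*(-20678 - 18480) = (37555/17681 + (22591 + 11333)/(-2773 - 6245))*(-20678 - 18480) = (37555/17681 + 33924/(-9018))*(-39158) = (37555/17681 + 33924*(-1/9018))*(-39158) = (37555/17681 - 5654/1503)*(-39158) = -43523209/26574543*(-39158) = 1704281818022/26574543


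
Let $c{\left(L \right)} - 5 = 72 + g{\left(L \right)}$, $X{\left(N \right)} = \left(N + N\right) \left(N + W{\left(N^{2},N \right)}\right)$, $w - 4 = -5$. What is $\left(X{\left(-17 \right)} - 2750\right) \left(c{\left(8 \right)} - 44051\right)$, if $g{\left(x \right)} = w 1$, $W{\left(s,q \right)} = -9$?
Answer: $82057350$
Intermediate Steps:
$w = -1$ ($w = 4 - 5 = -1$)
$X{\left(N \right)} = 2 N \left(-9 + N\right)$ ($X{\left(N \right)} = \left(N + N\right) \left(N - 9\right) = 2 N \left(-9 + N\right)$)
$g{\left(x \right)} = -1$ ($g{\left(x \right)} = \left(-1\right) 1 = -1$)
$c{\left(L \right)} = 76$ ($c{\left(L \right)} = 5 + \left(72 - 1\right) = 5 + 71 = 76$)
$\left(X{\left(-17 \right)} - 2750\right) \left(c{\left(8 \right)} - 44051\right) = \left(2 \left(-17\right) \left(-9 - 17\right) - 2750\right) \left(76 - 44051\right) = \left(2 \left(-17\right) \left(-26\right) - 2750\right) \left(-43975\right) = \left(884 - 2750\right) \left(-43975\right) = \left(-1866\right) \left(-43975\right) = 82057350$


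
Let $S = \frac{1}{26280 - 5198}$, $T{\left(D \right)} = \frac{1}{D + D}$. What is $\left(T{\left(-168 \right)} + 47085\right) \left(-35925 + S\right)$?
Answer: $- \frac{11982030201484591}{7083552} \approx -1.6915 \cdot 10^{9}$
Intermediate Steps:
$T{\left(D \right)} = \frac{1}{2 D}$
$S = \frac{1}{21082} \approx 4.7434 \cdot 10^{-5}$
$\left(T{\left(-168 \right)} + 47085\right) \left(-35925 + S\right) = \left(\frac{1}{2 \left(-168\right)} + 47085\right) \left(-35925 + \frac{1}{21082}\right) = \left(\frac{1}{2} \left(- \frac{1}{168}\right) + 47085\right) \left(- \frac{757370849}{21082}\right) = \left(- \frac{1}{336} + 47085\right) \left(- \frac{757370849}{21082}\right) = \frac{15820559}{336} \left(- \frac{757370849}{21082}\right) = - \frac{11982030201484591}{7083552}$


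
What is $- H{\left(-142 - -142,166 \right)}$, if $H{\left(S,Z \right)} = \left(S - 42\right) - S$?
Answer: $42$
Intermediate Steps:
$H{\left(S,Z \right)} = -42$ ($H{\left(S,Z \right)} = \left(S - 42\right) - S = \left(-42 + S\right) - S = -42$)
$- H{\left(-142 - -142,166 \right)} = \left(-1\right) \left(-42\right) = 42$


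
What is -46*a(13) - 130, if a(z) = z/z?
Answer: -176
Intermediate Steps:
a(z) = 1
-46*a(13) - 130 = -46*1 - 130 = -46 - 130 = -176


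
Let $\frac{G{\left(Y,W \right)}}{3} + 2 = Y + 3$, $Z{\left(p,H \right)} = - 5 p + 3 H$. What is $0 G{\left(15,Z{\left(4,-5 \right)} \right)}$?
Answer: $0$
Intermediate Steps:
$G{\left(Y,W \right)} = 3 + 3 Y$ ($G{\left(Y,W \right)} = -6 + 3 \left(Y + 3\right) = -6 + 3 \left(3 + Y\right) = -6 + \left(9 + 3 Y\right) = 3 + 3 Y$)
$0 G{\left(15,Z{\left(4,-5 \right)} \right)} = 0 \left(3 + 3 \cdot 15\right) = 0 \left(3 + 45\right) = 0 \cdot 48 = 0$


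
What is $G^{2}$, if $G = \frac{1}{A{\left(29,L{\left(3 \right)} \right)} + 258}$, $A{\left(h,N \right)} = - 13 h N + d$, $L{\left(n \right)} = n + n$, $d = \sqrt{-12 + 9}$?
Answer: $\frac{1}{\left(2004 - i \sqrt{3}\right)^{2}} \approx 2.49 \cdot 10^{-7} + 4.3 \cdot 10^{-10} i$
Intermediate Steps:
$d = i \sqrt{3}$ ($d = \sqrt{-3} = i \sqrt{3} \approx 1.732 i$)
$L{\left(n \right)} = 2 n$
$A{\left(h,N \right)} = i \sqrt{3} - 13 N h$ ($A{\left(h,N \right)} = - 13 h N + i \sqrt{3} = - 13 N h + i \sqrt{3} = i \sqrt{3} - 13 N h$)
$G = \frac{1}{-2004 + i \sqrt{3}}$ ($G = \frac{1}{\left(i \sqrt{3} - 13 \cdot 2 \cdot 3 \cdot 29\right) + 258} = \frac{1}{\left(i \sqrt{3} - 78 \cdot 29\right) + 258} = \frac{1}{\left(i \sqrt{3} - 2262\right) + 258} = \frac{1}{\left(-2262 + i \sqrt{3}\right) + 258} = \frac{1}{-2004 + i \sqrt{3}} \approx -0.000499 - 4.31 \cdot 10^{-7} i$)
$G^{2} = \left(- \frac{668}{1338673} - \frac{i \sqrt{3}}{4016019}\right)^{2}$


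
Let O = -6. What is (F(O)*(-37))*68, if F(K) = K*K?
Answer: -90576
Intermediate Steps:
F(K) = K²
(F(O)*(-37))*68 = ((-6)²*(-37))*68 = (36*(-37))*68 = -1332*68 = -90576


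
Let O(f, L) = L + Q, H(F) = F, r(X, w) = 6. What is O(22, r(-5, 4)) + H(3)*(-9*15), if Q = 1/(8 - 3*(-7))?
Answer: -11570/29 ≈ -398.97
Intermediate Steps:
Q = 1/29 (Q = 1/(8 + 21) = 1/29 ≈ 0.034483)
O(f, L) = 1/29 + L (O(f, L) = L + 1/29 = 1/29 + L)
O(22, r(-5, 4)) + H(3)*(-9*15) = (1/29 + 6) + 3*(-9*15) = 175/29 + 3*(-135) = 175/29 - 405 = -11570/29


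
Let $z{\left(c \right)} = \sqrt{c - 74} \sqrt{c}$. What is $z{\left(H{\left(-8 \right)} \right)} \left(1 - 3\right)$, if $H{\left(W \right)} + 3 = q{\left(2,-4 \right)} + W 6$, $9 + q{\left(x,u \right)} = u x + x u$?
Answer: $20 \sqrt{114} \approx 213.54$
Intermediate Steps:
$q{\left(x,u \right)} = -9 + 2 u x$ ($q{\left(x,u \right)} = -9 + \left(u x + x u\right) = -9 + \left(u x + u x\right) = -9 + 2 u x$)
$H{\left(W \right)} = -28 + 6 W$ ($H{\left(W \right)} = -3 + \left(\left(-9 + 2 \left(-4\right) 2\right) + W 6\right) = -3 + \left(\left(-9 - 16\right) + 6 W\right) = -3 + \left(-25 + 6 W\right) = -28 + 6 W$)
$z{\left(c \right)} = \sqrt{c} \sqrt{-74 + c}$ ($z{\left(c \right)} = \sqrt{-74 + c} \sqrt{c} = \sqrt{c} \sqrt{-74 + c}$)
$z{\left(H{\left(-8 \right)} \right)} \left(1 - 3\right) = \sqrt{-28 + 6 \left(-8\right)} \sqrt{-74 + \left(-28 + 6 \left(-8\right)\right)} \left(1 - 3\right) = \sqrt{-28 - 48} \sqrt{-74 - 76} \left(1 - 3\right) = \sqrt{-76} \sqrt{-74 - 76} \left(-2\right) = 2 i \sqrt{19} \sqrt{-150} \left(-2\right) = 2 i \sqrt{19} \cdot 5 i \sqrt{6} \left(-2\right) = - 10 \sqrt{114} \left(-2\right) = 20 \sqrt{114}$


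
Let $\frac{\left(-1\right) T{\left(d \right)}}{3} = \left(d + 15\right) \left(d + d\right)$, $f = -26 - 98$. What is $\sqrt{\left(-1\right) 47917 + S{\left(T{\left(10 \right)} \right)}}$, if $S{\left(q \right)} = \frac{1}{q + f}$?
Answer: $\frac{i \sqrt{31593786854}}{812} \approx 218.9 i$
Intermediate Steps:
$f = -124$ ($f = -26 - 98 = -124$)
$T{\left(d \right)} = - 6 d \left(15 + d\right)$ ($T{\left(d \right)} = - 3 \left(d + 15\right) \left(d + d\right) = - 3 \left(15 + d\right) 2 d = - 3 \cdot 2 d \left(15 + d\right) = - 6 d \left(15 + d\right)$)
$S{\left(q \right)} = \frac{1}{-124 + q}$ ($S{\left(q \right)} = \frac{1}{q - 124} = \frac{1}{-124 + q}$)
$\sqrt{\left(-1\right) 47917 + S{\left(T{\left(10 \right)} \right)}} = \sqrt{\left(-1\right) 47917 + \frac{1}{-124 - 60 \left(15 + 10\right)}} = \sqrt{-47917 + \frac{1}{-124 - 60 \cdot 25}} = \sqrt{-47917 + \frac{1}{-124 - 1500}} = \sqrt{-47917 + \frac{1}{-1624}} = \sqrt{-47917 - \frac{1}{1624}} = \sqrt{- \frac{77817209}{1624}} = \frac{i \sqrt{31593786854}}{812}$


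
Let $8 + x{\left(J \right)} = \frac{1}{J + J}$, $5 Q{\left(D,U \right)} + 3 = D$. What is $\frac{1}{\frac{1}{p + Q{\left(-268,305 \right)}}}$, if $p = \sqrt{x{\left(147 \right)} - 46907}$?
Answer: $- \frac{271}{5} + \frac{i \sqrt{82758054}}{42} \approx -54.2 + 216.6 i$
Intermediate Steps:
$Q{\left(D,U \right)} = - \frac{3}{5} + \frac{D}{5}$
$x{\left(J \right)} = -8 + \frac{1}{2 J}$ ($x{\left(J \right)} = -8 + \frac{1}{J + J} = -8 + \frac{1}{2 J}$)
$p = \frac{i \sqrt{82758054}}{42}$ ($p = \sqrt{\left(-8 + \frac{1}{2 \cdot 147}\right) - 46907} = \sqrt{\left(-8 + \frac{1}{2} \cdot \frac{1}{147}\right) - 46907} = \sqrt{\left(-8 + \frac{1}{294}\right) - 46907} = \sqrt{- \frac{2351}{294} - 46907} = \sqrt{- \frac{13793009}{294}} = \frac{i \sqrt{82758054}}{42} \approx 216.6 i$)
$\frac{1}{\frac{1}{p + Q{\left(-268,305 \right)}}} = \frac{1}{\frac{1}{\frac{i \sqrt{82758054}}{42} + \left(- \frac{3}{5} + \frac{1}{5} \left(-268\right)\right)}} = \frac{1}{\frac{1}{\frac{i \sqrt{82758054}}{42} - \frac{271}{5}}} = \frac{1}{\frac{1}{- \frac{271}{5} + \frac{i \sqrt{82758054}}{42}}} = - \frac{271}{5} + \frac{i \sqrt{82758054}}{42}$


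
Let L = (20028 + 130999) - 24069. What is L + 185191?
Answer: 312149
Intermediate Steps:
L = 126958 (L = 151027 - 24069 = 126958)
L + 185191 = 126958 + 185191 = 312149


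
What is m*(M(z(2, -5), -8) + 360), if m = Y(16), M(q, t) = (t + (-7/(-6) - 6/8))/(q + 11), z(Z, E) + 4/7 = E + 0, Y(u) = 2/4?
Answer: 163523/912 ≈ 179.30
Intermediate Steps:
Y(u) = ½ (Y(u) = 2*(¼) = ½)
z(Z, E) = -4/7 + E (z(Z, E) = -4/7 + (E + 0) = -4/7 + E)
M(q, t) = (5/12 + t)/(11 + q) (M(q, t) = (t + (-7*(-⅙) - 6*⅛))/(11 + q) = (t + (7/6 - ¾))/(11 + q) = (t + 5/12)/(11 + q) = (5/12 + t)/(11 + q))
m = ½ ≈ 0.50000
m*(M(z(2, -5), -8) + 360) = ((5/12 - 8)/(11 + (-4/7 - 5)) + 360)/2 = (-91/12/(11 - 39/7) + 360)/2 = (-91/12/(38/7) + 360)/2 = ((7/38)*(-91/12) + 360)/2 = (-637/456 + 360)/2 = (½)*(163523/456) = 163523/912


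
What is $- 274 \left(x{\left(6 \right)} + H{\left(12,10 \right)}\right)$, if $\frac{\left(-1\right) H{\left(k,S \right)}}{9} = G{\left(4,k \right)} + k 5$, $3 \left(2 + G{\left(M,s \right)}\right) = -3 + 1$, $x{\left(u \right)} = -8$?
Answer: $143576$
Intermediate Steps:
$G{\left(M,s \right)} = - \frac{8}{3}$ ($G{\left(M,s \right)} = -2 + \frac{-3 + 1}{3} = -2 + \frac{1}{3} \left(-2\right) = -2 - \frac{2}{3} = - \frac{8}{3}$)
$H{\left(k,S \right)} = 24 - 45 k$ ($H{\left(k,S \right)} = - 9 \left(- \frac{8}{3} + k 5\right) = - 9 \left(- \frac{8}{3} + 5 k\right) = 24 - 45 k$)
$- 274 \left(x{\left(6 \right)} + H{\left(12,10 \right)}\right) = - 274 \left(-8 + \left(24 - 540\right)\right) = - 274 \left(-8 - 516\right) = \left(-274\right) \left(-524\right) = 143576$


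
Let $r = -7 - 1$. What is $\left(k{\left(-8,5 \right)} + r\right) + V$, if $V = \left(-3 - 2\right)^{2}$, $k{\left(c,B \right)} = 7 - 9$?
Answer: $15$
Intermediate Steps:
$r = -8$
$k{\left(c,B \right)} = -2$ ($k{\left(c,B \right)} = 7 - 9 = -2$)
$V = 25$ ($V = \left(-5\right)^{2} = 25$)
$\left(k{\left(-8,5 \right)} + r\right) + V = \left(-2 - 8\right) + 25 = -10 + 25 = 15$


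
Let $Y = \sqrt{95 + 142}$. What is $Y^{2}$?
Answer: $237$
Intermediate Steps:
$Y = \sqrt{237} \approx 15.395$
$Y^{2} = \left(\sqrt{237}\right)^{2} = 237$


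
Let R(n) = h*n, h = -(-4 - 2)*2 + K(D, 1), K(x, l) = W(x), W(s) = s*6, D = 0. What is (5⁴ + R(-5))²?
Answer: 319225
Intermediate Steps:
W(s) = 6*s
K(x, l) = 6*x
h = 12 (h = -(-4 - 2)*2 + 6*0 = -1*(-6)*2 + 0 = 6*2 + 0 = 12 + 0 = 12)
R(n) = 12*n
(5⁴ + R(-5))² = (5⁴ + 12*(-5))² = (625 - 60)² = 565² = 319225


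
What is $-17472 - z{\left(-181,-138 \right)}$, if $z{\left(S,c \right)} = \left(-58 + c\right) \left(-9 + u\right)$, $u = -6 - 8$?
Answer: $-21980$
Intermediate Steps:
$u = -14$ ($u = -6 - 8 = -14$)
$z{\left(S,c \right)} = 1334 - 23 c$ ($z{\left(S,c \right)} = \left(-58 + c\right) \left(-9 - 14\right) = \left(-58 + c\right) \left(-23\right) = 1334 - 23 c$)
$-17472 - z{\left(-181,-138 \right)} = -17472 - \left(1334 - -3174\right) = -17472 - \left(1334 + 3174\right) = -17472 - 4508 = -21980$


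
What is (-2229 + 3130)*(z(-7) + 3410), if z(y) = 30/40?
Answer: 12292343/4 ≈ 3.0731e+6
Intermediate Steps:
z(y) = ¾ (z(y) = 30*(1/40) = ¾)
(-2229 + 3130)*(z(-7) + 3410) = (-2229 + 3130)*(¾ + 3410) = 901*(13643/4) = 12292343/4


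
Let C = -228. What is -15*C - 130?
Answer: 3290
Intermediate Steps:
-15*C - 130 = -15*(-228) - 130 = 3420 - 130 = 3290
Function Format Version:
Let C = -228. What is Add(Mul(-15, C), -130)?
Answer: 3290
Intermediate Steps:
Add(Mul(-15, C), -130) = Add(Mul(-15, -228), -130) = Add(3420, -130) = 3290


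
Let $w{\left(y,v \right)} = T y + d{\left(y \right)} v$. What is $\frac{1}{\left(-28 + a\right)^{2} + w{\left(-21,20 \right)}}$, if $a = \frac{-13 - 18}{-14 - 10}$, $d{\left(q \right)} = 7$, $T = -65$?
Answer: $\frac{576}{1277761} \approx 0.00045079$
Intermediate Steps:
$w{\left(y,v \right)} = - 65 y + 7 v$
$a = \frac{31}{24}$ ($a = - \frac{31}{-24} = \left(-31\right) \left(- \frac{1}{24}\right) = \frac{31}{24} \approx 1.2917$)
$\frac{1}{\left(-28 + a\right)^{2} + w{\left(-21,20 \right)}} = \frac{1}{\left(-28 + \frac{31}{24}\right)^{2} + \left(\left(-65\right) \left(-21\right) + 7 \cdot 20\right)} = \frac{1}{\left(- \frac{641}{24}\right)^{2} + \left(1365 + 140\right)} = \frac{1}{\frac{410881}{576} + 1505} = \frac{1}{\frac{1277761}{576}} = \frac{576}{1277761}$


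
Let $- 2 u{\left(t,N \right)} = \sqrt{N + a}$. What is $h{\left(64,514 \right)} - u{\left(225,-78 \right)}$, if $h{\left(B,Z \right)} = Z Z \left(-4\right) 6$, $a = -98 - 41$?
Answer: $-6340704 + \frac{i \sqrt{217}}{2} \approx -6.3407 \cdot 10^{6} + 7.3655 i$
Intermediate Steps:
$a = -139$ ($a = -98 - 41 = -139$)
$h{\left(B,Z \right)} = - 24 Z^{2}$ ($h{\left(B,Z \right)} = Z^{2} \left(-4\right) 6 = - 4 Z^{2} \cdot 6 = - 24 Z^{2}$)
$u{\left(t,N \right)} = - \frac{\sqrt{-139 + N}}{2}$ ($u{\left(t,N \right)} = - \frac{\sqrt{N - 139}}{2} = - \frac{\sqrt{-139 + N}}{2}$)
$h{\left(64,514 \right)} - u{\left(225,-78 \right)} = - 24 \cdot 514^{2} - - \frac{\sqrt{-139 - 78}}{2} = \left(-24\right) 264196 - - \frac{\sqrt{-217}}{2} = -6340704 - - \frac{i \sqrt{217}}{2} = -6340704 + \frac{i \sqrt{217}}{2}$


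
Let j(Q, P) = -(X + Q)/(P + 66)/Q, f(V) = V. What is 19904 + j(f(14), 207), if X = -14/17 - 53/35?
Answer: 15087826807/758030 ≈ 19904.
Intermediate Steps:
X = -1391/595 (X = -14*1/17 - 53*1/35 = -14/17 - 53/35 = -1391/595 ≈ -2.3378)
j(Q, P) = -(-1391/595 + Q)/(Q*(66 + P)) (j(Q, P) = -(-1391/595 + Q)/(P + 66)/Q = -(-1391/595 + Q)/(66 + P)/Q = -(-1391/595 + Q)/(Q*(66 + P)))
19904 + j(f(14), 207) = 19904 + (1391/595 - 1*14)/(14*(66 + 207)) = 19904 + (1/14)*(1391/595 - 14)/273 = 19904 + (1/14)*(1/273)*(-6939/595) = 19904 - 2313/758030 = 15087826807/758030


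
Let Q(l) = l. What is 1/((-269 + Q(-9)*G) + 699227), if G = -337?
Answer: 1/701991 ≈ 1.4245e-6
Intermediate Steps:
1/((-269 + Q(-9)*G) + 699227) = 1/((-269 - 9*(-337)) + 699227) = 1/((-269 + 3033) + 699227) = 1/(2764 + 699227) = 1/701991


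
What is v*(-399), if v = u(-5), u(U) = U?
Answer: 1995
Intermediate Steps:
v = -5
v*(-399) = -5*(-399) = 1995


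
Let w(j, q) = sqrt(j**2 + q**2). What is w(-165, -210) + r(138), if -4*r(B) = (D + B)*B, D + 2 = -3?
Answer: -9177/2 + 15*sqrt(317) ≈ -4321.4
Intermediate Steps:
D = -5 (D = -2 - 3 = -5)
r(B) = -B*(-5 + B)/4 (r(B) = -(-5 + B)*B/4 = -B*(-5 + B)/4)
w(-165, -210) + r(138) = sqrt((-165)**2 + (-210)**2) + (1/4)*138*(5 - 1*138) = sqrt(27225 + 44100) + (1/4)*138*(5 - 138) = sqrt(71325) + (1/4)*138*(-133) = 15*sqrt(317) - 9177/2 = -9177/2 + 15*sqrt(317)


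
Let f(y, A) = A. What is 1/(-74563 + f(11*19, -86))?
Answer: -1/74649 ≈ -1.3396e-5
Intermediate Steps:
1/(-74563 + f(11*19, -86)) = 1/(-74563 - 86) = 1/(-74649) = -1/74649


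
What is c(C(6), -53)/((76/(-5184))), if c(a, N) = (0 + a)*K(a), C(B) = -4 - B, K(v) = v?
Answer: -129600/19 ≈ -6821.1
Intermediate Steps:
c(a, N) = a² (c(a, N) = (0 + a)*a = a*a = a²)
c(C(6), -53)/((76/(-5184))) = (-4 - 1*6)²/((76/(-5184))) = (-4 - 6)²/((76*(-1/5184))) = (-10)²/(-19/1296) = 100*(-1296/19) = -129600/19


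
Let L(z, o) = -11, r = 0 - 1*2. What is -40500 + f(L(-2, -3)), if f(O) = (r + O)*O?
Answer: -40357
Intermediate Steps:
r = -2 (r = 0 - 2 = -2)
f(O) = O*(-2 + O) (f(O) = (-2 + O)*O = O*(-2 + O))
-40500 + f(L(-2, -3)) = -40500 - 11*(-2 - 11) = -40500 - 11*(-13) = -40500 + 143 = -40357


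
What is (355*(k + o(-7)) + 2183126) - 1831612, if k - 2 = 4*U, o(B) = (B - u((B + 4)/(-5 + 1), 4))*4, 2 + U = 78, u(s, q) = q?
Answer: 444524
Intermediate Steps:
U = 76 (U = -2 + 78 = 76)
o(B) = -16 + 4*B (o(B) = (B - 1*4)*4 = (B - 4)*4 = (-4 + B)*4 = -16 + 4*B)
k = 306 (k = 2 + 4*76 = 2 + 304 = 306)
(355*(k + o(-7)) + 2183126) - 1831612 = (355*(306 + (-16 + 4*(-7))) + 2183126) - 1831612 = (355*(306 + (-16 - 28)) + 2183126) - 1831612 = (355*(306 - 44) + 2183126) - 1831612 = (355*262 + 2183126) - 1831612 = (93010 + 2183126) - 1831612 = 2276136 - 1831612 = 444524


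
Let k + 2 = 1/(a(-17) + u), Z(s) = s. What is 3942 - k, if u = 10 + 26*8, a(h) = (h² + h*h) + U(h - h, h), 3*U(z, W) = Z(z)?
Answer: 3139423/796 ≈ 3944.0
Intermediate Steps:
U(z, W) = z/3
a(h) = 2*h² (a(h) = (h² + h*h) + (h - h)/3 = (h² + h²) + (⅓)*0 = 2*h² + 0 = 2*h²)
u = 218 (u = 10 + 208 = 218)
k = -1591/796 (k = -2 + 1/(2*(-17)² + 218) = -2 + 1/(2*289 + 218) = -2 + 1/(578 + 218) = -2 + 1/796 = -1591/796 ≈ -1.9987)
3942 - k = 3942 - 1*(-1591/796) = 3942 + 1591/796 = 3139423/796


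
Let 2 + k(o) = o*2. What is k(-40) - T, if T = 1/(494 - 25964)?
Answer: -2088539/25470 ≈ -82.000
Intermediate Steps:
k(o) = -2 + 2*o (k(o) = -2 + o*2 = -2 + 2*o)
T = -1/25470 (T = 1/(-25470) = -1/25470 ≈ -3.9262e-5)
k(-40) - T = (-2 + 2*(-40)) - 1*(-1/25470) = (-2 - 80) + 1/25470 = -82 + 1/25470 = -2088539/25470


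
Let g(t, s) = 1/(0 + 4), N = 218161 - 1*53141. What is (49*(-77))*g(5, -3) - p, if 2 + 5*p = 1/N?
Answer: -194486384/206275 ≈ -942.85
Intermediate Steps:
N = 165020 (N = 218161 - 53141 = 165020)
p = -330039/825100 (p = -2/5 + (1/5)/165020 = -2/5 + (1/5)*(1/165020) = -2/5 + 1/825100 = -330039/825100 ≈ -0.40000)
g(t, s) = 1/4
(49*(-77))*g(5, -3) - p = (49*(-77))*(1/4) - 1*(-330039/825100) = -3773*1/4 + 330039/825100 = -3773/4 + 330039/825100 = -194486384/206275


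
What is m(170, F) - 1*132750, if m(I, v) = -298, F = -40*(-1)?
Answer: -133048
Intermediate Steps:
F = 40
m(170, F) - 1*132750 = -298 - 1*132750 = -298 - 132750 = -133048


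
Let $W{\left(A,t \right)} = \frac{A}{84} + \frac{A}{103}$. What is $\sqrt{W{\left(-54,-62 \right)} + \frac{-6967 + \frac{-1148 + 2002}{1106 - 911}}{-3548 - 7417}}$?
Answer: $\frac{i \sqrt{22483447968628738}}{205549890} \approx 0.72948 i$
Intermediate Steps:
$W{\left(A,t \right)} = \frac{187 A}{8652}$ ($W{\left(A,t \right)} = A \frac{1}{84} + A \frac{1}{103} = \frac{A}{84} + \frac{A}{103} = \frac{187 A}{8652}$)
$\sqrt{W{\left(-54,-62 \right)} + \frac{-6967 + \frac{-1148 + 2002}{1106 - 911}}{-3548 - 7417}} = \sqrt{\frac{187}{8652} \left(-54\right) + \frac{-6967 + \frac{-1148 + 2002}{1106 - 911}}{-3548 - 7417}} = \sqrt{- \frac{1683}{1442} + \frac{-6967 + \frac{854}{195}}{-10965}} = \sqrt{- \frac{1683}{1442} + \left(-6967 + 854 \cdot \frac{1}{195}\right) \left(- \frac{1}{10965}\right)} = \sqrt{- \frac{1683}{1442} + \left(-6967 + \frac{854}{195}\right) \left(- \frac{1}{10965}\right)} = \sqrt{- \frac{1683}{1442} - - \frac{1357711}{2138175}} = \sqrt{- \frac{1683}{1442} + \frac{1357711}{2138175}} = \sqrt{- \frac{1640729263}{3083248350}} = \frac{i \sqrt{22483447968628738}}{205549890}$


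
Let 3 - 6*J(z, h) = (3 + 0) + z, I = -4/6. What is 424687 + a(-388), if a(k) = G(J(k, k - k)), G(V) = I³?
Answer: 11466541/27 ≈ 4.2469e+5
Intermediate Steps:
I = -⅔ (I = -4*⅙ = -⅔ ≈ -0.66667)
J(z, h) = -z/6 (J(z, h) = ½ - ((3 + 0) + z)/6 = ½ - (3 + z)/6 = ½ + (-½ - z/6) = -z/6)
G(V) = -8/27 (G(V) = (-⅔)³ = -8/27)
a(k) = -8/27
424687 + a(-388) = 424687 - 8/27 = 11466541/27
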